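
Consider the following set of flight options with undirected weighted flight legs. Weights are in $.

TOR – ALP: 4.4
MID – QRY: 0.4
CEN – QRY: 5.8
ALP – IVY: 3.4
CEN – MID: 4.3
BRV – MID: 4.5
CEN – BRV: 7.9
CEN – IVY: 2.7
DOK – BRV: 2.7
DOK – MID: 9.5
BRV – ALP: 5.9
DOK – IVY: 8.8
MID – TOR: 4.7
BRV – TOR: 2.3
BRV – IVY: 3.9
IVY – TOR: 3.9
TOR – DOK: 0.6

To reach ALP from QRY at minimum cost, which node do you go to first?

Enumerating some paths:
QRY - MID - CEN - IVY - ALP: 0.4+4.3+2.7+3.4 = 10.8
QRY - MID - TOR - ALP: 0.4+4.7+4.4 = 9.5
The minimum is $9.5 via QRY - MID - TOR - ALP.
So from QRY the first move is to MID.

MID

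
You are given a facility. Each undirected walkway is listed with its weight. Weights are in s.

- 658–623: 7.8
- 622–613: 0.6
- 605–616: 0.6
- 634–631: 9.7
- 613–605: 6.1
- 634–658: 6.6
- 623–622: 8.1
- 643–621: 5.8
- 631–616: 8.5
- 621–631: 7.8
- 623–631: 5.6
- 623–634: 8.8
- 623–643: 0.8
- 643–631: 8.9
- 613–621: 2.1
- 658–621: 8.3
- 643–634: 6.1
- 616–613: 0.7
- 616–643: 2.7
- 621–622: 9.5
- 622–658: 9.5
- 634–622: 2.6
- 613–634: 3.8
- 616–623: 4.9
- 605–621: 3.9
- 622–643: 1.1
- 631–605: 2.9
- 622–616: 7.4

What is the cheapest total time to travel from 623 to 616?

3.2 s

Enumerating some paths:
623 - 643 - 622 - 613 - 616: 0.8+1.1+0.6+0.7 = 3.2
623 - 643 - 616: 0.8+2.7 = 3.5
The minimum is 3.2 s via 623 - 643 - 622 - 613 - 616.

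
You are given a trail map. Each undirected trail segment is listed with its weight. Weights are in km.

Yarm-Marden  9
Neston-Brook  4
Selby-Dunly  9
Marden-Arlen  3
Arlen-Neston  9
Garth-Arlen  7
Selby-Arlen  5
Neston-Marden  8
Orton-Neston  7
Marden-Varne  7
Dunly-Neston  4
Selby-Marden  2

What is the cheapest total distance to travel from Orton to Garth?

23 km

Enumerating some paths:
Orton–Neston–Marden–Arlen–Garth: 7+8+3+7 = 25
Orton–Neston–Marden–Selby–Arlen–Garth: 7+8+2+5+7 = 29
Orton–Neston–Arlen–Garth: 7+9+7 = 23
Cheapest is Orton–Neston–Arlen–Garth at 23 km.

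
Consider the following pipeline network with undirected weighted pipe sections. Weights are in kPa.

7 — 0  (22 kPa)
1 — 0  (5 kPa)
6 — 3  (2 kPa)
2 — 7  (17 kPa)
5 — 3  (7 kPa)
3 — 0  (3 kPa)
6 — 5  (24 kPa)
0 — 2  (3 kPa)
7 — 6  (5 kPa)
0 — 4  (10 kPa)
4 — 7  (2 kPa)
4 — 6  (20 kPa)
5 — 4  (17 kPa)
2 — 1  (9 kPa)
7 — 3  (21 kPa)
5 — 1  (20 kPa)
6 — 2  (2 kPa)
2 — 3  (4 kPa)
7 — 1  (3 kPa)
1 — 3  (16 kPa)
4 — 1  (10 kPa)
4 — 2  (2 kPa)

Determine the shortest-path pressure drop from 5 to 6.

Settle nodes by increasing distance from 5:
5: 0
3: 7  (via 5)
6: 9  (via 3)
Shortest route: 5–3–6 = 9 kPa.

9 kPa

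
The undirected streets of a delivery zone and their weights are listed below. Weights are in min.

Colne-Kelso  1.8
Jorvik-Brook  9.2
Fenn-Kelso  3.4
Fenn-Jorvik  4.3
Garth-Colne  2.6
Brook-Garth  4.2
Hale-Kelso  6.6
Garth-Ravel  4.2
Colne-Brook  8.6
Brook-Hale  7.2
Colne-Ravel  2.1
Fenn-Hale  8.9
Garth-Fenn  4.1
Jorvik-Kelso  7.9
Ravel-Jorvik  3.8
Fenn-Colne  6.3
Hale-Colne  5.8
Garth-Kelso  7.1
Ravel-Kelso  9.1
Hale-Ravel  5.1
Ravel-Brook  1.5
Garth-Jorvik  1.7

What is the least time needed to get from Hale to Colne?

5.8 min

Candidate routes:
Hale → Colne: 5.8 = 5.8
Hale → Ravel → Colne: 5.1+2.1 = 7.2
Cheapest is Hale → Colne at 5.8 min.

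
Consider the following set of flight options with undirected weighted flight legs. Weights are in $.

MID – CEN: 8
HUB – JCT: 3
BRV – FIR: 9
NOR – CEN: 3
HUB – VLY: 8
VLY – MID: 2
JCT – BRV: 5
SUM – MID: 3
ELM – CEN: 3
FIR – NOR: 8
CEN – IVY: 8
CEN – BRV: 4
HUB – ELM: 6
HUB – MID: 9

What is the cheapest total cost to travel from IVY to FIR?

Settle nodes by increasing distance from IVY:
IVY: 0
CEN: 8  (via IVY)
ELM: 11  (via CEN)
NOR: 11  (via CEN)
BRV: 12  (via CEN)
MID: 16  (via CEN)
HUB: 17  (via ELM)
JCT: 17  (via BRV)
VLY: 18  (via MID)
SUM: 19  (via MID)
FIR: 19  (via NOR)
Shortest route: IVY–CEN–NOR–FIR = $19.

$19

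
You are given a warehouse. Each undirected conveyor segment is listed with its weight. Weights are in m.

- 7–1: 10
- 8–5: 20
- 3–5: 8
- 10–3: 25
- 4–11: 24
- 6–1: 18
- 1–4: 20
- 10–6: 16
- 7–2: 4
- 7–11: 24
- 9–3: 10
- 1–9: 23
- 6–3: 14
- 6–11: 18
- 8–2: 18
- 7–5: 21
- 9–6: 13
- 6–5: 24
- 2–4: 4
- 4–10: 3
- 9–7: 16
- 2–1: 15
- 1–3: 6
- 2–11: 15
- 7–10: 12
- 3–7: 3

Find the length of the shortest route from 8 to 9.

35 m

Candidate routes:
8–5–3–7–9: 20+8+3+16 = 47
8–2–7–9: 18+4+16 = 38
8–5–3–9: 20+8+10 = 38
8–2–7–3–9: 18+4+3+10 = 35
The minimum is 35 m via 8–2–7–3–9.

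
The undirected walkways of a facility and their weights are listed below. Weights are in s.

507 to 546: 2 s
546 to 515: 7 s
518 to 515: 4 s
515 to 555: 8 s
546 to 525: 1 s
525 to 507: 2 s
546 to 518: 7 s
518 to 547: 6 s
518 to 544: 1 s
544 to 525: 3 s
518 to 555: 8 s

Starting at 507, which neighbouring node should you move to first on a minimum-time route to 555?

525

Compare a few routes:
507 → 525 → 544 → 518 → 555: 2+3+1+8 = 14
507 → 546 → 525 → 544 → 518 → 555: 2+1+3+1+8 = 15
507 → 546 → 515 → 555: 2+7+8 = 17
507 → 546 → 518 → 555: 2+7+8 = 17
Cheapest is 507 → 525 → 544 → 518 → 555 at 14 s.
So from 507 the first move is to 525.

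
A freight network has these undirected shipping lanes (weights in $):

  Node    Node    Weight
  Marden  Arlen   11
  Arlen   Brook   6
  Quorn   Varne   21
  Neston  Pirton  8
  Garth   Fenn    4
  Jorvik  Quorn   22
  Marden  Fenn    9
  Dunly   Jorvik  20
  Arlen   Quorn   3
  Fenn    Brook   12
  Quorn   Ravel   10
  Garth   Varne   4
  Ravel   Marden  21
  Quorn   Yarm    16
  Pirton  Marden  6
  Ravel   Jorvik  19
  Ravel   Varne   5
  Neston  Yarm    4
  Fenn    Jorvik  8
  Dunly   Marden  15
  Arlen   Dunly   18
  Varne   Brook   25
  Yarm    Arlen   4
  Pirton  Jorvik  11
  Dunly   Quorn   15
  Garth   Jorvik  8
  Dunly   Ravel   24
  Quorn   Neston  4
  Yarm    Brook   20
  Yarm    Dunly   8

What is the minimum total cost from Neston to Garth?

$23

Compare a few routes:
Neston → Quorn → Ravel → Varne → Garth: 4+10+5+4 = 23
Neston → Pirton → Marden → Fenn → Garth: 8+6+9+4 = 27
Cheapest is Neston → Quorn → Ravel → Varne → Garth at $23.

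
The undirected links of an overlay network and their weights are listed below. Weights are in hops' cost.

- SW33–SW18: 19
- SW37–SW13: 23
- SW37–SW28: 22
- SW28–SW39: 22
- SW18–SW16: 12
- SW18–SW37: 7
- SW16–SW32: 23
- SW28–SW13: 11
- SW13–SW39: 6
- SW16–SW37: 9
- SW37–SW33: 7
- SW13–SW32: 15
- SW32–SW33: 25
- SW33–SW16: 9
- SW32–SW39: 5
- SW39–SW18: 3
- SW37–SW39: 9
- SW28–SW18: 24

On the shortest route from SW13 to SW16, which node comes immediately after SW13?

Candidate routes:
SW13 → SW39 → SW37 → SW16: 6+9+9 = 24
SW13 → SW39 → SW18 → SW37 → SW16: 6+3+7+9 = 25
SW13 → SW39 → SW18 → SW16: 6+3+12 = 21
The minimum is 21 hops' cost via SW13 → SW39 → SW18 → SW16.
So from SW13 the first move is to SW39.

SW39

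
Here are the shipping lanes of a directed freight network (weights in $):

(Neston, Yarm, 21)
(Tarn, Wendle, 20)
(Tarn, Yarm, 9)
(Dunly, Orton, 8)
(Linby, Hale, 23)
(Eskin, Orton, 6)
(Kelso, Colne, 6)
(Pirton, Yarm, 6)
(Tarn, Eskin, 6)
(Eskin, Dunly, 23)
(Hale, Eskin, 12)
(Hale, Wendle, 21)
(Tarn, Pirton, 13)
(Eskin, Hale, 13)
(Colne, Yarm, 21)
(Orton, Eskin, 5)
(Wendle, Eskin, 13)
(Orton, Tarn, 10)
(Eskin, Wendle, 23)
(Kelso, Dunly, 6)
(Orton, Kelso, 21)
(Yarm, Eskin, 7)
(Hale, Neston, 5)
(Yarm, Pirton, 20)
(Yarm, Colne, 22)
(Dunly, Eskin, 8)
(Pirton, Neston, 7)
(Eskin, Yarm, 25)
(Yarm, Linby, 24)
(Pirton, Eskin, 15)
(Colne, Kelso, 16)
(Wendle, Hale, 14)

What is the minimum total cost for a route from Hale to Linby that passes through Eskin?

Shortest Hale→Eskin: Hale–Eskin = 12
Shortest Eskin→Linby: Eskin–Yarm–Linby = 49
Total via Eskin: 12 + 49 = $61.

$61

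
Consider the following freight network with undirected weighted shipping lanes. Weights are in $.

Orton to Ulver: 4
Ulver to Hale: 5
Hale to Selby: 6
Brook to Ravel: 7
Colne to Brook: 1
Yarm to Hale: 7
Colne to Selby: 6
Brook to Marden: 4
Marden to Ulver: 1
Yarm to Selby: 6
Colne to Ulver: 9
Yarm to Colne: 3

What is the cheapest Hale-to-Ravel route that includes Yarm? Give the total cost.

Best Hale to Yarm: Hale–Yarm costing 7
Best Yarm to Ravel: Yarm–Colne–Brook–Ravel costing 11
Total via Yarm: 7 + 11 = $18.

$18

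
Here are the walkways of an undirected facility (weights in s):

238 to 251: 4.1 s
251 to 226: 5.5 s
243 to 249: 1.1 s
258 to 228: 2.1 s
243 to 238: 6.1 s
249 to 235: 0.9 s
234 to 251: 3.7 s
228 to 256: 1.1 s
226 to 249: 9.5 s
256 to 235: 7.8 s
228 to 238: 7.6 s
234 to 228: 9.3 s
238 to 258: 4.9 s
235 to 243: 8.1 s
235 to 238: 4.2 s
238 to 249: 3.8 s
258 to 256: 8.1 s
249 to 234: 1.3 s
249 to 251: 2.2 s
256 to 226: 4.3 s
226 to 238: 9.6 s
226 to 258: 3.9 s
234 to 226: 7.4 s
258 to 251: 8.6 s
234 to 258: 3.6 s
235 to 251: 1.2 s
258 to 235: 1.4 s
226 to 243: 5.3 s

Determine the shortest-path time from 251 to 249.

2.1 s

Running Dijkstra from 251:
251: 0
235: 1.2  (via 251)
249: 2.1  (via 235)
Shortest route: 251–235–249 = 2.1 s.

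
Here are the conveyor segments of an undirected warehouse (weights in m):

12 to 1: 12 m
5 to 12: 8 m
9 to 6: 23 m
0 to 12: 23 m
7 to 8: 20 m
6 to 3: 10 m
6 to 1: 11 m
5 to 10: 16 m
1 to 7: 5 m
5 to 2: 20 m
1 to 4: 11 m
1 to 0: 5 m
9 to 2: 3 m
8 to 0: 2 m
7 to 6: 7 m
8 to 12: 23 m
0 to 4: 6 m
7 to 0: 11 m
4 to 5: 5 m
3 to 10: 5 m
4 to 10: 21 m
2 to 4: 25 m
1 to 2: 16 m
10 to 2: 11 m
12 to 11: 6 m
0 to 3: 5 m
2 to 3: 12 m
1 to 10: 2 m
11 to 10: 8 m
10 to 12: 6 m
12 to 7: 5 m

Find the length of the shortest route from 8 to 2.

Candidate routes:
8–0–1–10–2: 2+5+2+11 = 20
8–0–3–2: 2+5+12 = 19
8–0–1–2: 2+5+16 = 23
8–0–3–10–2: 2+5+5+11 = 23
Cheapest is 8–0–3–2 at 19 m.

19 m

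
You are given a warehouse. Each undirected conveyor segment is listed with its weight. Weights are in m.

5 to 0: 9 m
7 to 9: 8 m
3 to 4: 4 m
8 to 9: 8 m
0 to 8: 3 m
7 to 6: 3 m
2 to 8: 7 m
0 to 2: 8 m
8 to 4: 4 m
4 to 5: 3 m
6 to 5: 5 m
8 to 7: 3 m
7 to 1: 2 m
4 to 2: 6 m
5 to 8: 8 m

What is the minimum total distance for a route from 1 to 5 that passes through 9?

Shortest 1→9: 1–7–9 = 10
Best 9 to 5: 9–8–4–5 costing 15
Total via 9: 10 + 15 = 25 m.

25 m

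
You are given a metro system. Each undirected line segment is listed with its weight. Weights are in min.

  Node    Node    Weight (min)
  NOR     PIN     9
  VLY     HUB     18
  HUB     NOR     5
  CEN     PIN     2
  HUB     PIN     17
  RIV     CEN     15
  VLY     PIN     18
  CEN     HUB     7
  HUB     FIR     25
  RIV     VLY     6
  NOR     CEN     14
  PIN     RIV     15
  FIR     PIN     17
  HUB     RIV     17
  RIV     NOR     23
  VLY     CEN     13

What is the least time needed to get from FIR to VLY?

Enumerating some paths:
FIR - PIN - RIV - VLY: 17+15+6 = 38
FIR - PIN - CEN - RIV - VLY: 17+2+15+6 = 40
FIR - PIN - VLY: 17+18 = 35
FIR - PIN - CEN - VLY: 17+2+13 = 32
The minimum is 32 min via FIR - PIN - CEN - VLY.

32 min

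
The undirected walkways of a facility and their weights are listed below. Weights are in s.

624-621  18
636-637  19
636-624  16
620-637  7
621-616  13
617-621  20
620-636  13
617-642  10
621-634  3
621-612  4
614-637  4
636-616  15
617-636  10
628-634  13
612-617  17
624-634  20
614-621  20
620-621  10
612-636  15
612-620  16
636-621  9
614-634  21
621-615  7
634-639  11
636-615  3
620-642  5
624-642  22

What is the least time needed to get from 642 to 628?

31 s

Settle nodes by increasing distance from 642:
642: 0
620: 5  (via 642)
617: 10  (via 642)
637: 12  (via 620)
621: 15  (via 620)
614: 16  (via 637)
636: 18  (via 620)
634: 18  (via 621)
612: 19  (via 621)
615: 21  (via 636)
624: 22  (via 642)
616: 28  (via 621)
639: 29  (via 634)
628: 31  (via 634)
Shortest route: 642–620–621–634–628 = 31 s.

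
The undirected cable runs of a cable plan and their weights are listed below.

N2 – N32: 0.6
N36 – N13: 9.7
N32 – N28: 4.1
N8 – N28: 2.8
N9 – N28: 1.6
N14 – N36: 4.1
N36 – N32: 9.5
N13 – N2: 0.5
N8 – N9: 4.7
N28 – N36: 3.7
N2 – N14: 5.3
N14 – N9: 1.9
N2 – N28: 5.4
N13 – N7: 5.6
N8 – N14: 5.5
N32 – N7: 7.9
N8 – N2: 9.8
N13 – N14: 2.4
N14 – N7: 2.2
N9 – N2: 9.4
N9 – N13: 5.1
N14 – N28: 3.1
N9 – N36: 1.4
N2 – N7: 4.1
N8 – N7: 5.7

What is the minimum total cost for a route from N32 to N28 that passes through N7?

Best N32 to N7: N32–N2–N7 costing 4.7
Shortest N7→N28: N7–N14–N28 = 5.3
Total via N7: 4.7 + 5.3 = 10.

10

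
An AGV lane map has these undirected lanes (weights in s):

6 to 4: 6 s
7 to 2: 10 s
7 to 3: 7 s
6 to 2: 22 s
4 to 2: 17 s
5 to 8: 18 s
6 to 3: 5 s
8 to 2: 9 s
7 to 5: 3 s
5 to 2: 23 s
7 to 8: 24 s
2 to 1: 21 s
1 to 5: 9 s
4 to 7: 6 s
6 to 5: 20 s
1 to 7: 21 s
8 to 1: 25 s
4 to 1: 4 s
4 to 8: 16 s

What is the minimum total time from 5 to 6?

15 s

Candidate routes:
5 → 1 → 4 → 7 → 3 → 6: 9+4+6+7+5 = 31
5 → 7 → 4 → 6: 3+6+6 = 15
5 → 6: 20 = 20
5 → 1 → 4 → 6: 9+4+6 = 19
The minimum is 15 s via 5 → 7 → 4 → 6.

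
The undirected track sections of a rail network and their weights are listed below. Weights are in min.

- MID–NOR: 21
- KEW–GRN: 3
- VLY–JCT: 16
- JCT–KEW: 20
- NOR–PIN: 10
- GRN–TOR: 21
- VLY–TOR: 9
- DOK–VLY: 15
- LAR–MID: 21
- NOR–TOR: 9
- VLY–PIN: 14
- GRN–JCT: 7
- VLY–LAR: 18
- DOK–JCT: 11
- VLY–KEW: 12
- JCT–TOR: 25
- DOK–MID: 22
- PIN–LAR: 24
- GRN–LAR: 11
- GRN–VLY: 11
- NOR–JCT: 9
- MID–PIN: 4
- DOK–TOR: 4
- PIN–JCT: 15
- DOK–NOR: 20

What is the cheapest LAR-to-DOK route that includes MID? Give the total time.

Shortest LAR→MID: LAR–MID = 21
Shortest MID→DOK: MID–DOK = 22
Total via MID: 21 + 22 = 43 min.

43 min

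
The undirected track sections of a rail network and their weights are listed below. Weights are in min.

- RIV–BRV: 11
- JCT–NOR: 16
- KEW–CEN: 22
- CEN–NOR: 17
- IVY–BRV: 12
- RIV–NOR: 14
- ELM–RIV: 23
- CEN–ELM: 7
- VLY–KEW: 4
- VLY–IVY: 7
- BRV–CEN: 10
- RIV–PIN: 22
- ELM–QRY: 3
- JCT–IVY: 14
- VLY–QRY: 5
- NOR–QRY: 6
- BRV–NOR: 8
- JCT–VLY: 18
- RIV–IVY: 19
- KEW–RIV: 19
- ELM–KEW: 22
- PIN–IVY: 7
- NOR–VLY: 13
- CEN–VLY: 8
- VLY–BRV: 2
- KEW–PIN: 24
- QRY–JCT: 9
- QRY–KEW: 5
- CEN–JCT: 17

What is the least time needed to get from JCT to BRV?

Shortest distances from JCT:
JCT: 0
QRY: 9  (via JCT)
ELM: 12  (via QRY)
KEW: 14  (via QRY)
IVY: 14  (via JCT)
VLY: 14  (via QRY)
NOR: 15  (via QRY)
BRV: 16  (via VLY)
Shortest route: JCT → QRY → VLY → BRV = 16 min.

16 min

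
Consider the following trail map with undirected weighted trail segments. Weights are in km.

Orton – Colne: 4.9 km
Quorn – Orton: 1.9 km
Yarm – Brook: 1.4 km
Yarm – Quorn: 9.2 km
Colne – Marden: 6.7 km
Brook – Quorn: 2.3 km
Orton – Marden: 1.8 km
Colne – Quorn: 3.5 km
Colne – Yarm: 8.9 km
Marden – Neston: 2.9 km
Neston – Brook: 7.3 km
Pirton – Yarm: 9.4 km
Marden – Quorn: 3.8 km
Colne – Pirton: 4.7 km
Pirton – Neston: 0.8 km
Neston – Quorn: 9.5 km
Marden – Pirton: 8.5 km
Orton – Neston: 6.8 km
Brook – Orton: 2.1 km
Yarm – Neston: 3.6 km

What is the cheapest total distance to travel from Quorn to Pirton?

7.4 km

Settle nodes by increasing distance from Quorn:
Quorn: 0
Orton: 1.9  (via Quorn)
Brook: 2.3  (via Quorn)
Colne: 3.5  (via Quorn)
Marden: 3.7  (via Orton)
Yarm: 3.7  (via Brook)
Neston: 6.6  (via Marden)
Pirton: 7.4  (via Neston)
Shortest route: Quorn → Orton → Marden → Neston → Pirton = 7.4 km.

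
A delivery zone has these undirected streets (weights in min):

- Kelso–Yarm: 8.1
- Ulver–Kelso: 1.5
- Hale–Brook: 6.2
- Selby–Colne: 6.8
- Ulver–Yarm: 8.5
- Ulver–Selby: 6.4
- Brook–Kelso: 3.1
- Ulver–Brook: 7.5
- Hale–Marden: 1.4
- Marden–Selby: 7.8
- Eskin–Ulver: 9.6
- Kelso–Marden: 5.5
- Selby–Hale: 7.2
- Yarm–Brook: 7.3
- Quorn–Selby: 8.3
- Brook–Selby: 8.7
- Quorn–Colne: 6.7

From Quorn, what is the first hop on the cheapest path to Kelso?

Compare a few routes:
Quorn - Selby - Ulver - Kelso: 8.3+6.4+1.5 = 16.2
Quorn - Selby - Brook - Kelso: 8.3+8.7+3.1 = 20.1
Quorn - Selby - Marden - Kelso: 8.3+7.8+5.5 = 21.6
Quorn - Colne - Selby - Ulver - Kelso: 6.7+6.8+6.4+1.5 = 21.4
Cheapest is Quorn - Selby - Ulver - Kelso at 16.2 min.
So from Quorn the first move is to Selby.

Selby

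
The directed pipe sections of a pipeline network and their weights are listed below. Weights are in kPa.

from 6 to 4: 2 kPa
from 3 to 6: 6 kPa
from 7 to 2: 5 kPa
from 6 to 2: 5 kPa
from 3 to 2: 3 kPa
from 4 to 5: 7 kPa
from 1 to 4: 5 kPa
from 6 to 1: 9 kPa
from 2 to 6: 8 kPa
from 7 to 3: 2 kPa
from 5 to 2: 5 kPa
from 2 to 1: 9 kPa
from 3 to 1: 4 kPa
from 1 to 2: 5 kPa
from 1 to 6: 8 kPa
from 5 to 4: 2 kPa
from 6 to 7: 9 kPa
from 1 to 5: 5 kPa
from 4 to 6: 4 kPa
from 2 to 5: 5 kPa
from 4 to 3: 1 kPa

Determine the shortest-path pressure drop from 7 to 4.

Shortest distances from 7:
7: 0
3: 2  (via 7)
2: 5  (via 7)
1: 6  (via 3)
6: 8  (via 3)
4: 10  (via 6)
Shortest route: 7–3–6–4 = 10 kPa.

10 kPa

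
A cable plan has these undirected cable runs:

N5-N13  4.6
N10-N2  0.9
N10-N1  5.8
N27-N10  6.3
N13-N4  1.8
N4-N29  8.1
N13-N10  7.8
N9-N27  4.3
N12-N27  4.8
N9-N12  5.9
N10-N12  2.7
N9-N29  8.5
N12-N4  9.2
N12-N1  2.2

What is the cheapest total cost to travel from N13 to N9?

Shortest distances from N13:
N13: 0
N4: 1.8  (via N13)
N5: 4.6  (via N13)
N10: 7.8  (via N13)
N2: 8.7  (via N10)
N29: 9.9  (via N4)
N12: 10.5  (via N10)
N1: 12.7  (via N12)
N27: 14.1  (via N10)
N9: 16.4  (via N12)
Shortest route: N13–N10–N12–N9 = 16.4.

16.4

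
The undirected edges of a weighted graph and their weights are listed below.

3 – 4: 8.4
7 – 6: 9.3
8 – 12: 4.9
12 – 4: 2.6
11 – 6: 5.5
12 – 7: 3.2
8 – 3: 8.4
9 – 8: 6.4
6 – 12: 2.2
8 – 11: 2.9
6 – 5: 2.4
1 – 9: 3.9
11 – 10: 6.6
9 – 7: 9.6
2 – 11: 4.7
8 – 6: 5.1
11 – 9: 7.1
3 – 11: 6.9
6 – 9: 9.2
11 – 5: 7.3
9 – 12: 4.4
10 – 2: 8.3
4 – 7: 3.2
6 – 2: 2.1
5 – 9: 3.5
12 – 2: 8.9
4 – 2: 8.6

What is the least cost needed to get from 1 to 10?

17.6

Shortest distances from 1:
1: 0
9: 3.9  (via 1)
5: 7.4  (via 9)
12: 8.3  (via 9)
6: 9.8  (via 5)
8: 10.3  (via 9)
4: 10.9  (via 12)
11: 11  (via 9)
7: 11.5  (via 12)
2: 11.9  (via 6)
10: 17.6  (via 11)
Shortest route: 1–9–11–10 = 17.6.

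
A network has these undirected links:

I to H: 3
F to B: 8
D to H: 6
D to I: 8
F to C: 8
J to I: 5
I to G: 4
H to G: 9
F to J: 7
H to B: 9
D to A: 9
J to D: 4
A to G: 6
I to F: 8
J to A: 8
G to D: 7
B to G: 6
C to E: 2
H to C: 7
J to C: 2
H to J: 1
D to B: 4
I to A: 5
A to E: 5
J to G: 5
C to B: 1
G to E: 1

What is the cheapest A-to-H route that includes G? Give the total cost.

Best A to G: A → G costing 6
Best G to H: G → J → H costing 6
Total via G: 6 + 6 = 12.

12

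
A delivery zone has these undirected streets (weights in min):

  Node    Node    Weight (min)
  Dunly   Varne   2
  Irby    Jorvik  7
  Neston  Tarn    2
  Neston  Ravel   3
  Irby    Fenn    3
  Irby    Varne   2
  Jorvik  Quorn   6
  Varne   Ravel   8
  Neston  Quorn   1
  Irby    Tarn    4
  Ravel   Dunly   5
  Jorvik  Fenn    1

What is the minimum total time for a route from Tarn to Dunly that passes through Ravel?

Shortest Tarn→Ravel: Tarn–Neston–Ravel = 5
Best Ravel to Dunly: Ravel–Dunly costing 5
Total via Ravel: 5 + 5 = 10 min.

10 min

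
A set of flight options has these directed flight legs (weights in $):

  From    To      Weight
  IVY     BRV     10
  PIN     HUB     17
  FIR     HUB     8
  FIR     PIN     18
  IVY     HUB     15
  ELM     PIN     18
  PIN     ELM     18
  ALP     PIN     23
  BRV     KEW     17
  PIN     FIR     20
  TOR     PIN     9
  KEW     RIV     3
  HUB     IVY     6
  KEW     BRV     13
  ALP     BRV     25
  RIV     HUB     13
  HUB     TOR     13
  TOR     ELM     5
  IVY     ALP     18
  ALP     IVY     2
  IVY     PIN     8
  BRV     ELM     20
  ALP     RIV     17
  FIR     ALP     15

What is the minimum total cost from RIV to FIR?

Compare a few routes:
RIV - HUB - IVY - PIN - FIR: 13+6+8+20 = 47
RIV - HUB - TOR - PIN - FIR: 13+13+9+20 = 55
RIV - HUB - TOR - ELM - PIN - FIR: 13+13+5+18+20 = 69
The minimum is $47 via RIV - HUB - IVY - PIN - FIR.

$47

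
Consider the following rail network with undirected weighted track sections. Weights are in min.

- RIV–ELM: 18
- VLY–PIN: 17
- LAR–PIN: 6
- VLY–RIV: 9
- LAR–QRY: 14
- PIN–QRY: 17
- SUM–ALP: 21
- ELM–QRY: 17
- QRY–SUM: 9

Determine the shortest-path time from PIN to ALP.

47 min

Settle nodes by increasing distance from PIN:
PIN: 0
LAR: 6  (via PIN)
QRY: 17  (via PIN)
VLY: 17  (via PIN)
SUM: 26  (via QRY)
RIV: 26  (via VLY)
ELM: 34  (via QRY)
ALP: 47  (via SUM)
Shortest route: PIN–QRY–SUM–ALP = 47 min.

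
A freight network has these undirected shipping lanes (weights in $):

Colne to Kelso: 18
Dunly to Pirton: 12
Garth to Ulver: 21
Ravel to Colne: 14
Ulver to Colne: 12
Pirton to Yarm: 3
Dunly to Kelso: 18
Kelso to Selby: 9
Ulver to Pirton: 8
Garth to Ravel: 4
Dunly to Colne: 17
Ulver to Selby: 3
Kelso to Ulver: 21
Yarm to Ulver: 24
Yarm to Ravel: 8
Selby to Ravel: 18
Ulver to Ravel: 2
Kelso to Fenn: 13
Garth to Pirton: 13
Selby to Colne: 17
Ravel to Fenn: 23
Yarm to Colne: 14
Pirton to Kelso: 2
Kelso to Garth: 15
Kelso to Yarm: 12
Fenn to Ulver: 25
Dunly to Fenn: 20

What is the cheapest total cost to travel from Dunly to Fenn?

$20

Settle nodes by increasing distance from Dunly:
Dunly: 0
Pirton: 12  (via Dunly)
Kelso: 14  (via Pirton)
Yarm: 15  (via Pirton)
Colne: 17  (via Dunly)
Ulver: 20  (via Pirton)
Fenn: 20  (via Dunly)
Shortest route: Dunly → Fenn = $20.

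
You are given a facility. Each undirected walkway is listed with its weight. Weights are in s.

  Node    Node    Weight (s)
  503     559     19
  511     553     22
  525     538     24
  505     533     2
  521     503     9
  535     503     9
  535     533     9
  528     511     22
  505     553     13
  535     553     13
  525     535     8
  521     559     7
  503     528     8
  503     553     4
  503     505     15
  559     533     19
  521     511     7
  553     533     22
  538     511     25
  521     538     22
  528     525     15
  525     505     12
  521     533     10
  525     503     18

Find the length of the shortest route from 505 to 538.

Shortest distances from 505:
505: 0
533: 2  (via 505)
535: 11  (via 533)
525: 12  (via 505)
521: 12  (via 533)
553: 13  (via 505)
503: 15  (via 505)
559: 19  (via 521)
511: 19  (via 521)
528: 23  (via 503)
538: 34  (via 521)
Shortest route: 505–533–521–538 = 34 s.

34 s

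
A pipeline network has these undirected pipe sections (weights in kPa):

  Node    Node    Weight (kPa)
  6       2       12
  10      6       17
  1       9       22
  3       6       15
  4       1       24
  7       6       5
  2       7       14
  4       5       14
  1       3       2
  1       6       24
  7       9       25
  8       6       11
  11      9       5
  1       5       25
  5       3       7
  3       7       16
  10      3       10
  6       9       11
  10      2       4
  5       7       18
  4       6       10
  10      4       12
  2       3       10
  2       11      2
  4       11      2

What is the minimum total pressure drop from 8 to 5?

Shortest distances from 8:
8: 0
6: 11  (via 8)
7: 16  (via 6)
4: 21  (via 6)
9: 22  (via 6)
2: 23  (via 6)
11: 23  (via 4)
3: 26  (via 6)
10: 27  (via 2)
1: 28  (via 3)
5: 33  (via 3)
Shortest route: 8–6–3–5 = 33 kPa.

33 kPa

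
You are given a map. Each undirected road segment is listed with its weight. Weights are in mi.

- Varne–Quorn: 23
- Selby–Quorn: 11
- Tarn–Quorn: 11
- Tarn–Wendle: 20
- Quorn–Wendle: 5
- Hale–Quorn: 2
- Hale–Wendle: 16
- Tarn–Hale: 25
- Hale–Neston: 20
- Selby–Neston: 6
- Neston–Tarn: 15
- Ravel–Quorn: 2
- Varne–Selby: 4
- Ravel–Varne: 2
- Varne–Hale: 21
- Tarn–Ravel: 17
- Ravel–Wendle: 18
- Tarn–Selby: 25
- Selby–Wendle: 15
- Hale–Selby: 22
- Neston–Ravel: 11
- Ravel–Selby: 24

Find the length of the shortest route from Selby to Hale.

Enumerating some paths:
Selby–Varne–Ravel–Quorn–Hale: 4+2+2+2 = 10
Selby–Quorn–Hale: 11+2 = 13
Selby–Neston–Ravel–Quorn–Hale: 6+11+2+2 = 21
Cheapest is Selby–Varne–Ravel–Quorn–Hale at 10 mi.

10 mi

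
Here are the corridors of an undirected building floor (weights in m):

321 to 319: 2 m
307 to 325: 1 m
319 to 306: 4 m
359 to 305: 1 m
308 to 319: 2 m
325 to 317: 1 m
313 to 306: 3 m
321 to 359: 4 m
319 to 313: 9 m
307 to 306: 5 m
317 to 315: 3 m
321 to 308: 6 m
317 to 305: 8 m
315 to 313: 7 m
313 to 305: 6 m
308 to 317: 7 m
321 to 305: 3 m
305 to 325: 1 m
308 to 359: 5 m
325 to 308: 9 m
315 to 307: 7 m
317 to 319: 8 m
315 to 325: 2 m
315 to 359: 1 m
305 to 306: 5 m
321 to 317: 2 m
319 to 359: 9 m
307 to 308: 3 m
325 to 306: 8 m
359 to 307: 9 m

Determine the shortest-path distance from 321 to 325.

3 m

Enumerating some paths:
321 → 305 → 325: 3+1 = 4
321 → 317 → 325: 2+1 = 3
The minimum is 3 m via 321 → 317 → 325.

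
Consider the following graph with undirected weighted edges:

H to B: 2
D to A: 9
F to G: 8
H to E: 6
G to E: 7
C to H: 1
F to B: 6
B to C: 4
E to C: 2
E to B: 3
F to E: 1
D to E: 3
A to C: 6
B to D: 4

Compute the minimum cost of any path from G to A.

15

Shortest distances from G:
G: 0
E: 7  (via G)
F: 8  (via G)
C: 9  (via E)
B: 10  (via E)
D: 10  (via E)
H: 10  (via C)
A: 15  (via C)
Shortest route: G–E–C–A = 15.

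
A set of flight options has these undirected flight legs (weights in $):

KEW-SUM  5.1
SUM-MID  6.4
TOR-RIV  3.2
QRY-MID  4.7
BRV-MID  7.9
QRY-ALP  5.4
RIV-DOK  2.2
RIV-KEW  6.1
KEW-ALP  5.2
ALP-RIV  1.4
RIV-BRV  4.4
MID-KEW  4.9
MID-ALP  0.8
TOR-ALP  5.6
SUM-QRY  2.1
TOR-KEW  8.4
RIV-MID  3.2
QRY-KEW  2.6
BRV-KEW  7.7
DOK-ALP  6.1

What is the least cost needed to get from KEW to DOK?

$8.3

Compare a few routes:
KEW → MID → ALP → RIV → DOK: 4.9+0.8+1.4+2.2 = 9.3
KEW → ALP → RIV → DOK: 5.2+1.4+2.2 = 8.8
KEW → RIV → DOK: 6.1+2.2 = 8.3
Cheapest is KEW → RIV → DOK at $8.3.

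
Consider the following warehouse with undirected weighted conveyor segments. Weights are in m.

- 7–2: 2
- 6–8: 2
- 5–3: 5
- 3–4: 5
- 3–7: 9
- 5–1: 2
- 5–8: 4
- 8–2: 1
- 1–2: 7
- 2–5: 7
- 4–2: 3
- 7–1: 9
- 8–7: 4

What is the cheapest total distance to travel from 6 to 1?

8 m

Enumerating some paths:
6–8–5–1: 2+4+2 = 8
6–8–2–7–1: 2+1+2+9 = 14
6–8–2–5–1: 2+1+7+2 = 12
6–8–2–1: 2+1+7 = 10
The minimum is 8 m via 6–8–5–1.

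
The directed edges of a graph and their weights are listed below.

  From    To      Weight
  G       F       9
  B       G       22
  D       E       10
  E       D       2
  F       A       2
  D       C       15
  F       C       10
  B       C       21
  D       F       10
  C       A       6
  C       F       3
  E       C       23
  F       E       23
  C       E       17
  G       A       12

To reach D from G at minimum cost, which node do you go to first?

Enumerating some paths:
G - F - E - D: 9+23+2 = 34
G - F - C - E - D: 9+10+17+2 = 38
The minimum is 34 via G - F - E - D.
So from G the first move is to F.

F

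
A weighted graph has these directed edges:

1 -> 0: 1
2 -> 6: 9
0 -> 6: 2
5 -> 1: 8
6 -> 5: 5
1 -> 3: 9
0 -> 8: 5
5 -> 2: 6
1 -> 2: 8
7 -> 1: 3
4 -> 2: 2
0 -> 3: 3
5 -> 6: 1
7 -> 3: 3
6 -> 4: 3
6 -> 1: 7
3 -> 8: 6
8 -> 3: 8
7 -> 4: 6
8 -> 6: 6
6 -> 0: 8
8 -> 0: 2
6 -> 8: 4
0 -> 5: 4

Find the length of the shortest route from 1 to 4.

Compare a few routes:
1–0–6–4: 1+2+3 = 6
1–0–5–6–4: 1+4+1+3 = 9
Cheapest is 1–0–6–4 at 6.

6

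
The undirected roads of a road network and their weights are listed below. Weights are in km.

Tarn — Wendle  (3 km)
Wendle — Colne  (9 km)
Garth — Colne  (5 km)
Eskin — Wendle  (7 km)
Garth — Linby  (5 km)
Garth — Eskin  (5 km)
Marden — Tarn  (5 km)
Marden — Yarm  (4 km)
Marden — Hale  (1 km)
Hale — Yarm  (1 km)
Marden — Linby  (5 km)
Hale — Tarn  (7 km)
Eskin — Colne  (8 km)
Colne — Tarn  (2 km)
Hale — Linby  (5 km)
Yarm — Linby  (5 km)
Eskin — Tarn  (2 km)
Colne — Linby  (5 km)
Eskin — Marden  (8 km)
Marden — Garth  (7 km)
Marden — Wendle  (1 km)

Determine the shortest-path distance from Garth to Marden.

Running Dijkstra from Garth:
Garth: 0
Eskin: 5  (via Garth)
Linby: 5  (via Garth)
Colne: 5  (via Garth)
Tarn: 7  (via Eskin)
Marden: 7  (via Garth)
Shortest route: Garth–Marden = 7 km.

7 km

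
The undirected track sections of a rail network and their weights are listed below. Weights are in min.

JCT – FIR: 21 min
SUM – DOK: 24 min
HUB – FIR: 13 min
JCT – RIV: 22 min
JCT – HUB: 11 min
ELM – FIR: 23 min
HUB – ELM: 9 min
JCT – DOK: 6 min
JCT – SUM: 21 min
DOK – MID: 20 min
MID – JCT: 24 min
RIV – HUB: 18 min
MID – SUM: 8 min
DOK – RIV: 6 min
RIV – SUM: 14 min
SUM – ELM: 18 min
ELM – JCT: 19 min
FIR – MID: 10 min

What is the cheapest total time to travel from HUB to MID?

Settle nodes by increasing distance from HUB:
HUB: 0
ELM: 9  (via HUB)
JCT: 11  (via HUB)
FIR: 13  (via HUB)
DOK: 17  (via JCT)
RIV: 18  (via HUB)
MID: 23  (via FIR)
Shortest route: HUB–FIR–MID = 23 min.

23 min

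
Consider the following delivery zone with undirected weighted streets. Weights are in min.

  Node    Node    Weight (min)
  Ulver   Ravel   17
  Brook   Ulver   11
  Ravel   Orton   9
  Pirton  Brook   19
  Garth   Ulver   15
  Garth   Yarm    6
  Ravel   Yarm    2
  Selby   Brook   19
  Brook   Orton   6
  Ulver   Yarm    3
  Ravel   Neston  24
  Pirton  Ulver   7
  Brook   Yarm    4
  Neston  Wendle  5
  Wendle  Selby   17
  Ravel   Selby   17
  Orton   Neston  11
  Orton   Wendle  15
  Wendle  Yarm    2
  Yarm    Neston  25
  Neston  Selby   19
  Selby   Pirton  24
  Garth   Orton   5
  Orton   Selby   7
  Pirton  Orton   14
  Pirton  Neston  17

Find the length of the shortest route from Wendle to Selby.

17 min

Candidate routes:
Wendle → Yarm → Garth → Orton → Selby: 2+6+5+7 = 20
Wendle → Selby: 17 = 17
Wendle → Yarm → Ravel → Orton → Selby: 2+2+9+7 = 20
Wendle → Yarm → Brook → Orton → Selby: 2+4+6+7 = 19
Cheapest is Wendle → Selby at 17 min.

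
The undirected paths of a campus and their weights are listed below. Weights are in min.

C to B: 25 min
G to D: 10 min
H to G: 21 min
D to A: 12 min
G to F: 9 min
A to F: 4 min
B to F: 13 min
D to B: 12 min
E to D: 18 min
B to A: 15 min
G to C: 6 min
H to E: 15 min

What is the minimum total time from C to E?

Enumerating some paths:
C - B - D - E: 25+12+18 = 55
C - G - H - E: 6+21+15 = 42
C - G - F - A - D - E: 6+9+4+12+18 = 49
C - G - D - E: 6+10+18 = 34
The minimum is 34 min via C - G - D - E.

34 min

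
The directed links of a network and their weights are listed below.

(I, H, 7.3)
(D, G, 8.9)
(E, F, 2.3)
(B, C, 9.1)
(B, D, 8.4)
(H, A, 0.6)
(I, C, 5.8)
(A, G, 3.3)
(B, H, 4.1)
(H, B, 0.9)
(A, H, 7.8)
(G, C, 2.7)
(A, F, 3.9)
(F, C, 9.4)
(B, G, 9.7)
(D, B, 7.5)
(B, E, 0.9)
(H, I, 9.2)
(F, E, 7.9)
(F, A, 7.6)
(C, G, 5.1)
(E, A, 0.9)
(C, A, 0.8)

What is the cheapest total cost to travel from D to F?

Candidate routes:
D - B - E - A - F: 7.5+0.9+0.9+3.9 = 13.2
D - B - E - F: 7.5+0.9+2.3 = 10.7
The minimum is 10.7 via D - B - E - F.

10.7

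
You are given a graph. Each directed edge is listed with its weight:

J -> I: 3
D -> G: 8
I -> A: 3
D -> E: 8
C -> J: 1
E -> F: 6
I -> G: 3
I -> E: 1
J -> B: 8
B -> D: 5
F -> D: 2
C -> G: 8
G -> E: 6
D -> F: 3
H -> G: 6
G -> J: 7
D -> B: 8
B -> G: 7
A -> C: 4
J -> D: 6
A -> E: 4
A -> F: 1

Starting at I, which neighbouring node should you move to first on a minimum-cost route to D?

A

Compare a few routes:
I → A → F → D: 3+1+2 = 6
I → E → F → D: 1+6+2 = 9
The minimum is 6 via I → A → F → D.
So from I the first move is to A.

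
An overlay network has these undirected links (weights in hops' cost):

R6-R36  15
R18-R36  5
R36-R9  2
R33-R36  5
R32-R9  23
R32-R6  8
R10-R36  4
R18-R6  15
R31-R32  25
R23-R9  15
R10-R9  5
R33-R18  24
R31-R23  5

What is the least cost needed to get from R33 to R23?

22 hops' cost

Shortest distances from R33:
R33: 0
R36: 5  (via R33)
R9: 7  (via R36)
R10: 9  (via R36)
R18: 10  (via R36)
R6: 20  (via R36)
R23: 22  (via R9)
Shortest route: R33 → R36 → R9 → R23 = 22 hops' cost.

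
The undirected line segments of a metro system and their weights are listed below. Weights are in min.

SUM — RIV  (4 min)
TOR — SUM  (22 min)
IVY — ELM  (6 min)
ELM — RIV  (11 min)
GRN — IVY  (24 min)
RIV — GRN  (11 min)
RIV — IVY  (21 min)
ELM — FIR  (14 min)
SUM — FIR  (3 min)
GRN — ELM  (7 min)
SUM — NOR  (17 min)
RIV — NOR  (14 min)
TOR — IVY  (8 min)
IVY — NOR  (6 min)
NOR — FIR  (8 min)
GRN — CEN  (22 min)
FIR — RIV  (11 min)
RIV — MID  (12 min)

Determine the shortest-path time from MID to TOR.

37 min

Compare a few routes:
MID → RIV → ELM → IVY → TOR: 12+11+6+8 = 37
MID → RIV → SUM → TOR: 12+4+22 = 38
The minimum is 37 min via MID → RIV → ELM → IVY → TOR.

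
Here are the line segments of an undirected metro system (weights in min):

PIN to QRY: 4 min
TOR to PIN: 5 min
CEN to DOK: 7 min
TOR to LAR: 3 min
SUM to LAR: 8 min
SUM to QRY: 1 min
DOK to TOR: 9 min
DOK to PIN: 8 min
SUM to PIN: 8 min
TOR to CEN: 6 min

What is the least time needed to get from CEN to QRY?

15 min

Enumerating some paths:
CEN → DOK → PIN → QRY: 7+8+4 = 19
CEN → TOR → LAR → SUM → QRY: 6+3+8+1 = 18
CEN → TOR → PIN → QRY: 6+5+4 = 15
Cheapest is CEN → TOR → PIN → QRY at 15 min.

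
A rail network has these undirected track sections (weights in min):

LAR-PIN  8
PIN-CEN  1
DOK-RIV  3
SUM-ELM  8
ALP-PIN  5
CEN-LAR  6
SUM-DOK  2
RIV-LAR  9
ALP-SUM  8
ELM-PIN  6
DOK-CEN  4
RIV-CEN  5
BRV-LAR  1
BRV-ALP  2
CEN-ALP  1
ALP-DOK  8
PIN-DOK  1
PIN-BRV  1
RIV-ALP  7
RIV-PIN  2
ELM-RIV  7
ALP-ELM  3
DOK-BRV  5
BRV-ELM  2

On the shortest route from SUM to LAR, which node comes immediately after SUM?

DOK

Compare a few routes:
SUM → DOK → PIN → BRV → LAR: 2+1+1+1 = 5
SUM → DOK → BRV → LAR: 2+5+1 = 8
SUM → DOK → RIV → PIN → BRV → LAR: 2+3+2+1+1 = 9
SUM → DOK → PIN → CEN → ALP → BRV → LAR: 2+1+1+1+2+1 = 8
The minimum is 5 min via SUM → DOK → PIN → BRV → LAR.
So from SUM the first move is to DOK.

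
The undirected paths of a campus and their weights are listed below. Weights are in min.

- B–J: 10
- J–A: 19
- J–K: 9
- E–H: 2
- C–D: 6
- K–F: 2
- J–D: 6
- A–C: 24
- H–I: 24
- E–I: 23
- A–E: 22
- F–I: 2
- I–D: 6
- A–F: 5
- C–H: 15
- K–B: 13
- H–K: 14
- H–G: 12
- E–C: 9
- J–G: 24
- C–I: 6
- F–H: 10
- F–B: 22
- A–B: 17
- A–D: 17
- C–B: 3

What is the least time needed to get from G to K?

Settle nodes by increasing distance from G:
G: 0
H: 12  (via G)
E: 14  (via H)
F: 22  (via H)
C: 23  (via E)
I: 24  (via F)
J: 24  (via G)
K: 24  (via F)
Shortest route: G → H → F → K = 24 min.

24 min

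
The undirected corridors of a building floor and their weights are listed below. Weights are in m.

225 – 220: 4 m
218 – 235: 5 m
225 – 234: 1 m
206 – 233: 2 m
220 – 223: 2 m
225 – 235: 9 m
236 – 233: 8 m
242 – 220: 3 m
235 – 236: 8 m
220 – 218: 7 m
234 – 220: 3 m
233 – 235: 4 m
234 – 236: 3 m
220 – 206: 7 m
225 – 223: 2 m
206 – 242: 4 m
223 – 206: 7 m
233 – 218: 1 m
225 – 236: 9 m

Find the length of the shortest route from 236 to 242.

9 m

Shortest distances from 236:
236: 0
234: 3  (via 236)
225: 4  (via 234)
220: 6  (via 234)
223: 6  (via 225)
235: 8  (via 236)
233: 8  (via 236)
218: 9  (via 233)
242: 9  (via 220)
Shortest route: 236 → 234 → 220 → 242 = 9 m.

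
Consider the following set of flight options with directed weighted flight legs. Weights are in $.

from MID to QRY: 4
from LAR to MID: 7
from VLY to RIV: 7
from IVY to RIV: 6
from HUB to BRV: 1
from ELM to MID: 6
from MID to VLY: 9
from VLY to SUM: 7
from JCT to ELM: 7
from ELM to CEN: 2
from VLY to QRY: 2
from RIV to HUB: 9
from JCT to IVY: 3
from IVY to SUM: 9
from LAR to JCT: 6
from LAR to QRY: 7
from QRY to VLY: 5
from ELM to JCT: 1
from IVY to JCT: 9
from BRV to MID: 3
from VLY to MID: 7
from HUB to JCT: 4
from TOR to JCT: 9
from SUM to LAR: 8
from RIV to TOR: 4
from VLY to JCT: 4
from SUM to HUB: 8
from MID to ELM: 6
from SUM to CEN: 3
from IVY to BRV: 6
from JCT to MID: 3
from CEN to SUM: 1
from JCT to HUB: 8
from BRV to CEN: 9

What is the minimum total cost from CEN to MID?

$13

Shortest distances from CEN:
CEN: 0
SUM: 1  (via CEN)
HUB: 9  (via SUM)
LAR: 9  (via SUM)
BRV: 10  (via HUB)
MID: 13  (via BRV)
Shortest route: CEN → SUM → HUB → BRV → MID = $13.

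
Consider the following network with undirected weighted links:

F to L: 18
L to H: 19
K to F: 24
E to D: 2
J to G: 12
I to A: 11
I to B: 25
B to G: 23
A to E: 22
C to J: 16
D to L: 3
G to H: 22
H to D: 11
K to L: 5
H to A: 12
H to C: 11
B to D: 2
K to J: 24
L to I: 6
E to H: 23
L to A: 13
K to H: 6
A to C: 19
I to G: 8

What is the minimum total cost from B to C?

Shortest distances from B:
B: 0
D: 2  (via B)
E: 4  (via D)
L: 5  (via D)
K: 10  (via L)
I: 11  (via L)
H: 13  (via D)
A: 18  (via L)
G: 19  (via I)
F: 23  (via L)
C: 24  (via H)
Shortest route: B → D → H → C = 24.

24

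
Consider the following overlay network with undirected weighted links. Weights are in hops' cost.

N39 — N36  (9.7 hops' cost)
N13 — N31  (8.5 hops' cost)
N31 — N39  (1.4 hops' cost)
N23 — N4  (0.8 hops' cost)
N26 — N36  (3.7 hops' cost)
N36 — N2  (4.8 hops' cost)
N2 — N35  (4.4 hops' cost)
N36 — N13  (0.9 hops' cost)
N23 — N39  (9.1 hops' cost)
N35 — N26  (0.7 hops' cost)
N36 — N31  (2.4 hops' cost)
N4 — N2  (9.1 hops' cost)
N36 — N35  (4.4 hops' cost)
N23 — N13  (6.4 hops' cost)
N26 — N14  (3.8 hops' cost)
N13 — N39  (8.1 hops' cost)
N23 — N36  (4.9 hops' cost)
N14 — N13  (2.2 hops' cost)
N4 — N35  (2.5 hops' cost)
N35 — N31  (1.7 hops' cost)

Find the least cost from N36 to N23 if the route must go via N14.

10.9 hops' cost

Best N36 to N14: N36 → N13 → N14 costing 3.1
Best N14 to N23: N14 → N26 → N35 → N4 → N23 costing 7.8
Total via N14: 3.1 + 7.8 = 10.9 hops' cost.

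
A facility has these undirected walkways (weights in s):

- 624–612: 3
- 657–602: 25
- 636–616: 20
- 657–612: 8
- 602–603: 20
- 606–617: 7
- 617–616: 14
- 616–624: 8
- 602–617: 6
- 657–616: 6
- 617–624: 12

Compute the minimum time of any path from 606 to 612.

Settle nodes by increasing distance from 606:
606: 0
617: 7  (via 606)
602: 13  (via 617)
624: 19  (via 617)
616: 21  (via 617)
612: 22  (via 624)
Shortest route: 606 → 617 → 624 → 612 = 22 s.

22 s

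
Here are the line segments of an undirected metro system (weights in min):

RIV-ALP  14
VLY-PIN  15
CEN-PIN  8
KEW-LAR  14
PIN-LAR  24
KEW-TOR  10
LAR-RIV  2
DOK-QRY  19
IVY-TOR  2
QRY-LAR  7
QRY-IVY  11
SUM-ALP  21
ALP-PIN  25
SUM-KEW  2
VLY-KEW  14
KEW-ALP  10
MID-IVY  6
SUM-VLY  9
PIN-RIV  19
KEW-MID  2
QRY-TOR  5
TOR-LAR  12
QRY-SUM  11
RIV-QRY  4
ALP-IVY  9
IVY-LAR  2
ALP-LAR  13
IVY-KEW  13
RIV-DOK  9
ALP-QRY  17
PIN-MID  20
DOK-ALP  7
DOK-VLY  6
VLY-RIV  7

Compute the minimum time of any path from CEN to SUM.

32 min

Settle nodes by increasing distance from CEN:
CEN: 0
PIN: 8  (via CEN)
VLY: 23  (via PIN)
RIV: 27  (via PIN)
MID: 28  (via PIN)
DOK: 29  (via VLY)
LAR: 29  (via RIV)
KEW: 30  (via MID)
IVY: 31  (via LAR)
QRY: 31  (via RIV)
SUM: 32  (via VLY)
Shortest route: CEN → PIN → VLY → SUM = 32 min.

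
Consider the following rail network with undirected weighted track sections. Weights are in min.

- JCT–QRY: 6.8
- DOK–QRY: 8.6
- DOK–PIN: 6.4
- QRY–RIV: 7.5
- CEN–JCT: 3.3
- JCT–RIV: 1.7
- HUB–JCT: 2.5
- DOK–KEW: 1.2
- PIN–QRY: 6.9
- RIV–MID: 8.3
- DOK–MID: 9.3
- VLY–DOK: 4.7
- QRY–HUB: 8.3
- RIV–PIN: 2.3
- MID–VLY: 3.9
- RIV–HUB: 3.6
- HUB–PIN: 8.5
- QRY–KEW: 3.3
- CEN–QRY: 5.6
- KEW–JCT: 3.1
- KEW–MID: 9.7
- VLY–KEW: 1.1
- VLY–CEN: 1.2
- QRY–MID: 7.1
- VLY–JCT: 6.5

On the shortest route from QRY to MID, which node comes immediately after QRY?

MID

Compare a few routes:
QRY → MID: 7.1 = 7.1
QRY → KEW → VLY → MID: 3.3+1.1+3.9 = 8.3
Cheapest is QRY → MID at 7.1 min.
So from QRY the first move is to MID.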